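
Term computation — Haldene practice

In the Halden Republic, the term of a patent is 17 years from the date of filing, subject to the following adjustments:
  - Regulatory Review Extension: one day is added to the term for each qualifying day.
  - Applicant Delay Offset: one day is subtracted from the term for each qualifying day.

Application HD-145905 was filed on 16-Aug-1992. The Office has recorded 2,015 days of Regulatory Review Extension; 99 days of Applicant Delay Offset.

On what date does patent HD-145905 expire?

November 14, 2014

Base term: filing date + 17 years → 16 August 2009.
Regulatory Review Extension: +2015 days → 21 February 2015.
Applicant Delay Offset: −99 days → 14 November 2014.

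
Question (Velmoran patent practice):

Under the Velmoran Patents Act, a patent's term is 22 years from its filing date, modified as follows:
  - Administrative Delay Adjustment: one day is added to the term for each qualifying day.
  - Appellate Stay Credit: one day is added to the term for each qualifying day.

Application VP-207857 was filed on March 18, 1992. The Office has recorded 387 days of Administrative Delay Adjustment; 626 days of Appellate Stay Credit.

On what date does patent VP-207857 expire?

2016-12-25

Base term: filing date + 22 years → 18 March 2014.
Administrative Delay Adjustment: +387 days → 9 April 2015.
Appellate Stay Credit: +626 days → 25 December 2016.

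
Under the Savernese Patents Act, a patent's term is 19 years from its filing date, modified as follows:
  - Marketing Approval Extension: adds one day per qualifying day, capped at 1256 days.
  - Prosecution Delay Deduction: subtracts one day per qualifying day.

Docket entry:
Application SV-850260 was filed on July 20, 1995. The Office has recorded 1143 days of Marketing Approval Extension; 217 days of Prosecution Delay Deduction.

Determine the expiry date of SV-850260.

January 31, 2017

Base term: filing date + 19 years → 20 July 2014.
Marketing Approval Extension: 1143 days (within the 1256-day cap) → +1143 days → 5 September 2017.
Prosecution Delay Deduction: −217 days → 31 January 2017.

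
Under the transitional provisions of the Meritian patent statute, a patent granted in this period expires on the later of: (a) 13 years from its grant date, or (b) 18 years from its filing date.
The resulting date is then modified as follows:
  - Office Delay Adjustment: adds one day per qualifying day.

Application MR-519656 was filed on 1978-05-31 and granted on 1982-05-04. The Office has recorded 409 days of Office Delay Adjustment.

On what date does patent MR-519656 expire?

July 14, 1997

(a) grant + 13 years → 4 May 1995.
(b) filing + 18 years → 31 May 1996.
Later of the two: 31 May 1996.
Office Delay Adjustment: +409 days → 14 July 1997.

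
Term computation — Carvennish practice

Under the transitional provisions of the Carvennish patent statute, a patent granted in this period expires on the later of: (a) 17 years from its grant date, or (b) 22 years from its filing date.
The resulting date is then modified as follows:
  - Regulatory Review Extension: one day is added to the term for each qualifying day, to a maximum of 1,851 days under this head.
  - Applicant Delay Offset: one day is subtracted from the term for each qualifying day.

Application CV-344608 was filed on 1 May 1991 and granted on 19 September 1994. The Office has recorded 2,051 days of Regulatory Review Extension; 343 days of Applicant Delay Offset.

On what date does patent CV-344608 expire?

2017-06-17

(a) grant + 17 years → 19 September 2011.
(b) filing + 22 years → 1 May 2013.
Later of the two: 1 May 2013.
Regulatory Review Extension: 2051 days claimed exceeds the 1851-day cap, so +1851 days → 26 May 2018.
Applicant Delay Offset: −343 days → 17 June 2017.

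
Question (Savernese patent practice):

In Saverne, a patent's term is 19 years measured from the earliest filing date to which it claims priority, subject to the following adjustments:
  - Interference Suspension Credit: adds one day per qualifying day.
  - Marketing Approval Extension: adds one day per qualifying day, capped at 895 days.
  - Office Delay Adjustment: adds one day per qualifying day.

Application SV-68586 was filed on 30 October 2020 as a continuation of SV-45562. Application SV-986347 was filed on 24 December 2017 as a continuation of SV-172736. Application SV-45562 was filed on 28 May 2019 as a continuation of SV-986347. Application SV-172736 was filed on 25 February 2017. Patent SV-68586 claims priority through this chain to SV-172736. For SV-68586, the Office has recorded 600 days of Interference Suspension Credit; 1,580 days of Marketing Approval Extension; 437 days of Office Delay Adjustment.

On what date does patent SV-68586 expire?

Earliest priority filing: 25 February 2017.
Base term: 25 February 2017 + 19 years → 25 February 2036.
Interference Suspension Credit: +600 days → 17 October 2037.
Marketing Approval Extension: 1580 days claimed exceeds the 895-day cap, so +895 days → 30 March 2040.
Office Delay Adjustment: +437 days → 10 June 2041.

June 10, 2041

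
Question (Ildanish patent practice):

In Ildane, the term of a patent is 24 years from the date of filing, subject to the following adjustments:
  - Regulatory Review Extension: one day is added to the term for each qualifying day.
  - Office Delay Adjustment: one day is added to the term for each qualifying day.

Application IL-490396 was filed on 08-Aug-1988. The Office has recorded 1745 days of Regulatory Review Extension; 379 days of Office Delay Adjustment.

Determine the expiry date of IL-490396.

Base term: filing date + 24 years → 8 August 2012.
Regulatory Review Extension: +1745 days → 19 May 2017.
Office Delay Adjustment: +379 days → 2 June 2018.

June 2, 2018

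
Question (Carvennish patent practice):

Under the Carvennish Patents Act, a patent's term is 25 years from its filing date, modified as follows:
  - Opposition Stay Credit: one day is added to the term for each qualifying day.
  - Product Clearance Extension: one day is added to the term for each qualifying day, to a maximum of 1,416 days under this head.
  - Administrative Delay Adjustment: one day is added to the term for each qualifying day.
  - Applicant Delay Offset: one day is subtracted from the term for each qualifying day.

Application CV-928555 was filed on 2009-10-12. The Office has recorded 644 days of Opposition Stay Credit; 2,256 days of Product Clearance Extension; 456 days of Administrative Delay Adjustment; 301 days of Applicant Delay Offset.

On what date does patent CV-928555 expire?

Base term: filing date + 25 years → 12 October 2034.
Opposition Stay Credit: +644 days → 17 July 2036.
Product Clearance Extension: 2256 days claimed exceeds the 1416-day cap, so +1416 days → 2 June 2040.
Administrative Delay Adjustment: +456 days → 1 September 2041.
Applicant Delay Offset: −301 days → 4 November 2040.

November 4, 2040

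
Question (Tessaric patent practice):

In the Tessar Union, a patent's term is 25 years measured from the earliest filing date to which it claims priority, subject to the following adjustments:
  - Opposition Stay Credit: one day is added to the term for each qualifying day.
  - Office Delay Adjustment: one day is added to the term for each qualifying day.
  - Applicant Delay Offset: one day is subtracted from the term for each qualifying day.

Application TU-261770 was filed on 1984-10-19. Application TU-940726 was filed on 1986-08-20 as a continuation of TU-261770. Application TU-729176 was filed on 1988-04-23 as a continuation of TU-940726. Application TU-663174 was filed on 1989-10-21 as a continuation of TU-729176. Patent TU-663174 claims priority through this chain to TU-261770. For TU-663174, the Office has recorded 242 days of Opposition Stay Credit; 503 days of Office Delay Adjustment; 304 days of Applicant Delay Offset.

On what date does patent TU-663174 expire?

Earliest priority filing: 19 October 1984.
Base term: 19 October 1984 + 25 years → 19 October 2009.
Opposition Stay Credit: +242 days → 18 June 2010.
Office Delay Adjustment: +503 days → 3 November 2011.
Applicant Delay Offset: −304 days → 3 January 2011.

2011-01-03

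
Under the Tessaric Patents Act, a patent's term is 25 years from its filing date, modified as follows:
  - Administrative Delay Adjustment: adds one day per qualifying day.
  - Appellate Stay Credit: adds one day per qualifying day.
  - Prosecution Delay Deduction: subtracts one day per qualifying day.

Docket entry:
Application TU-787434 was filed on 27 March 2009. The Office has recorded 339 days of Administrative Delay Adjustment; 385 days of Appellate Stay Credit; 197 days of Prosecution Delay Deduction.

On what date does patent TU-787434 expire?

2035-09-05

Base term: filing date + 25 years → 27 March 2034.
Administrative Delay Adjustment: +339 days → 1 March 2035.
Appellate Stay Credit: +385 days → 20 March 2036.
Prosecution Delay Deduction: −197 days → 5 September 2035.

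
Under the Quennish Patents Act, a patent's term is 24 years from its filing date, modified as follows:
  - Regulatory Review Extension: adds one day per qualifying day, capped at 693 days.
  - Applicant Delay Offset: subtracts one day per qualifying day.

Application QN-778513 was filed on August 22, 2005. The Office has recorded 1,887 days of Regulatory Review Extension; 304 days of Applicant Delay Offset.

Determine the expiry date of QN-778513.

September 15, 2030

Base term: filing date + 24 years → 22 August 2029.
Regulatory Review Extension: 1887 days claimed exceeds the 693-day cap, so +693 days → 16 July 2031.
Applicant Delay Offset: −304 days → 15 September 2030.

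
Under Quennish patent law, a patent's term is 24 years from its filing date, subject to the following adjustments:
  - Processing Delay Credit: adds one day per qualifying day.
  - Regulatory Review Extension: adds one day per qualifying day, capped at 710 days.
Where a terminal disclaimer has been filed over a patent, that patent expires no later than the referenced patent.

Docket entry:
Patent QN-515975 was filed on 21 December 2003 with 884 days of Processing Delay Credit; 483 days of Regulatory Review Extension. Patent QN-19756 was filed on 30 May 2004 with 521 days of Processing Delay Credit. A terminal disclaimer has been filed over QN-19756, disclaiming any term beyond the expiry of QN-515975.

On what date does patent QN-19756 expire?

2029-11-02

Natural term of QN-19756:
  Base: filing + 24 years → 30 May 2028.
  Processing Delay Credit: +521 days → 2 November 2029.
Expiry of referenced patent QN-515975:
  Base: filing + 24 years → 21 December 2027.
  Processing Delay Credit: +884 days → 23 May 2030.
  Regulatory Review Extension: 483 days (within the 710-day cap) → +483 days → 18 September 2031.
Terminal disclaimer: QN-19756 expires on the earlier of 2 November 2029 and 18 September 2031.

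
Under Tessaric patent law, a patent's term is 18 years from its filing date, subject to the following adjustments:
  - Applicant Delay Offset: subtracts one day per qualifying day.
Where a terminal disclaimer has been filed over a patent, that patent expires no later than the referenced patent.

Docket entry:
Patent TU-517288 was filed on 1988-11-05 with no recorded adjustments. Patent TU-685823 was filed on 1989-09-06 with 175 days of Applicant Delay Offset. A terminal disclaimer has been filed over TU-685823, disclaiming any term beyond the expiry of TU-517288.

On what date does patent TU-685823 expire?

Natural term of TU-685823:
  Base: filing + 18 years → 6 September 2007.
  Applicant Delay Offset: −175 days → 15 March 2007.
Expiry of referenced patent TU-517288:
  Base: filing + 18 years → 5 November 2006.
Terminal disclaimer: TU-685823 expires on the earlier of 15 March 2007 and 5 November 2006.

November 5, 2006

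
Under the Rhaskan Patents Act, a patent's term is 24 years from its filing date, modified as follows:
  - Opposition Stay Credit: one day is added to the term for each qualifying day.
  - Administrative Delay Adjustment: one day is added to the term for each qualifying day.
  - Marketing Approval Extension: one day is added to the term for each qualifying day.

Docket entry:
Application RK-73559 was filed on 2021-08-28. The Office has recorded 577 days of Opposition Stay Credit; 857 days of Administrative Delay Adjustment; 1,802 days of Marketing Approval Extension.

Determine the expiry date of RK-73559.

Base term: filing date + 24 years → 28 August 2045.
Opposition Stay Credit: +577 days → 28 March 2047.
Administrative Delay Adjustment: +857 days → 1 August 2049.
Marketing Approval Extension: +1802 days → 8 July 2054.

2054-07-08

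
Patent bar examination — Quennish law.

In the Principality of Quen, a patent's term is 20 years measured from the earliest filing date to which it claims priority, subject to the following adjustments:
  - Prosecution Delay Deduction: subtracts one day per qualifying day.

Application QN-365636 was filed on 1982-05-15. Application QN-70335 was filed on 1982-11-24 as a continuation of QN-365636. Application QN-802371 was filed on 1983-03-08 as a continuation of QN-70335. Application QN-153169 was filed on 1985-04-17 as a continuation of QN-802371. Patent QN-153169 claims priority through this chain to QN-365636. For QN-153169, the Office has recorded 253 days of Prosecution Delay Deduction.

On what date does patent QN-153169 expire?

2001-09-04

Earliest priority filing: 15 May 1982.
Base term: 15 May 1982 + 20 years → 15 May 2002.
Prosecution Delay Deduction: −253 days → 4 September 2001.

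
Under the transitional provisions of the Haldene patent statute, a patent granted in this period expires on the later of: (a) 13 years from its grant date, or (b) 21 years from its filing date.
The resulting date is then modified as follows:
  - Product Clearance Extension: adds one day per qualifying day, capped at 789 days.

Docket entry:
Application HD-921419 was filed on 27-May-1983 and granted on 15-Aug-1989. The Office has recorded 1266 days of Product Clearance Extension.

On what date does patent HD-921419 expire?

2006-07-25

(a) grant + 13 years → 15 August 2002.
(b) filing + 21 years → 27 May 2004.
Later of the two: 27 May 2004.
Product Clearance Extension: 1266 days claimed exceeds the 789-day cap, so +789 days → 25 July 2006.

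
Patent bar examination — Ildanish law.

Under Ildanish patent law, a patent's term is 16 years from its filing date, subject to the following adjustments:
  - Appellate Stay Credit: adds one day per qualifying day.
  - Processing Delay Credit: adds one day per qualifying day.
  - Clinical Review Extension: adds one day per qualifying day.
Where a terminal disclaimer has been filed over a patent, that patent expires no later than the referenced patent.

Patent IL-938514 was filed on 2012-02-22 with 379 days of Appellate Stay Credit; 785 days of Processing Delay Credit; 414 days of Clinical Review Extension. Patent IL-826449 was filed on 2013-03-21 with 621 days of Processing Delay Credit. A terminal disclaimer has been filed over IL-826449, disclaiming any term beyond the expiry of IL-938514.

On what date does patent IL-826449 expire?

Natural term of IL-826449:
  Base: filing + 16 years → 21 March 2029.
  Processing Delay Credit: +621 days → 2 December 2030.
Expiry of referenced patent IL-938514:
  Base: filing + 16 years → 22 February 2028.
  Appellate Stay Credit: +379 days → 7 March 2029.
  Processing Delay Credit: +785 days → 1 May 2031.
  Clinical Review Extension: +414 days → 18 June 2032.
Terminal disclaimer: IL-826449 expires on the earlier of 2 December 2030 and 18 June 2032.

December 2, 2030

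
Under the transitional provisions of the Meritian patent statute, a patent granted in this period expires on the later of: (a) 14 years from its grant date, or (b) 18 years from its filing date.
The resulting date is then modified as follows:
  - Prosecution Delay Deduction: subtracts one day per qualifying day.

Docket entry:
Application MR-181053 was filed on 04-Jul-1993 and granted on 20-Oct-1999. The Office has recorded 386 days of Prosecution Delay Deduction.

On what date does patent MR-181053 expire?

September 29, 2012

(a) grant + 14 years → 20 October 2013.
(b) filing + 18 years → 4 July 2011.
Later of the two: 20 October 2013.
Prosecution Delay Deduction: −386 days → 29 September 2012.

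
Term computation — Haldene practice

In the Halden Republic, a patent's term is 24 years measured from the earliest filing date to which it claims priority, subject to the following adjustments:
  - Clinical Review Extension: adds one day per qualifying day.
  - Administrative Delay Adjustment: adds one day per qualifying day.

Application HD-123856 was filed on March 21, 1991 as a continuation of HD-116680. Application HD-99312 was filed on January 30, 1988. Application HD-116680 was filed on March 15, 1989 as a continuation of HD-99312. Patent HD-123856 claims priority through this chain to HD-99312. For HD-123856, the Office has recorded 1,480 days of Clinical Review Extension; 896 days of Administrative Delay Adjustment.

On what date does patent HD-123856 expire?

Earliest priority filing: 30 January 1988.
Base term: 30 January 1988 + 24 years → 30 January 2012.
Clinical Review Extension: +1480 days → 18 February 2016.
Administrative Delay Adjustment: +896 days → 2 August 2018.

2018-08-02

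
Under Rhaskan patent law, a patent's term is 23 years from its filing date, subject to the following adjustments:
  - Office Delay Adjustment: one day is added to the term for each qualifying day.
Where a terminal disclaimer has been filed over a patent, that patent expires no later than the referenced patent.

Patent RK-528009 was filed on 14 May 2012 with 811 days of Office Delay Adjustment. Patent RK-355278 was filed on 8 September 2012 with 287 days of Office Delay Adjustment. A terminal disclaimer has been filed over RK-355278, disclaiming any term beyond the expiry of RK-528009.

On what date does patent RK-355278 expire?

Natural term of RK-355278:
  Base: filing + 23 years → 8 September 2035.
  Office Delay Adjustment: +287 days → 21 June 2036.
Expiry of referenced patent RK-528009:
  Base: filing + 23 years → 14 May 2035.
  Office Delay Adjustment: +811 days → 2 August 2037.
Terminal disclaimer: RK-355278 expires on the earlier of 21 June 2036 and 2 August 2037.

June 21, 2036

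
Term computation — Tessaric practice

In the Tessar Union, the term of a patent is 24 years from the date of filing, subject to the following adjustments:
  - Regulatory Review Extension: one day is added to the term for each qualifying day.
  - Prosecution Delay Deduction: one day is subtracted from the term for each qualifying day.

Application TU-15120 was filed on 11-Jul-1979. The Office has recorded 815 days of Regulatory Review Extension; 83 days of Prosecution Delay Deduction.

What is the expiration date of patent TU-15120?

Base term: filing date + 24 years → 11 July 2003.
Regulatory Review Extension: +815 days → 3 October 2005.
Prosecution Delay Deduction: −83 days → 12 July 2005.

July 12, 2005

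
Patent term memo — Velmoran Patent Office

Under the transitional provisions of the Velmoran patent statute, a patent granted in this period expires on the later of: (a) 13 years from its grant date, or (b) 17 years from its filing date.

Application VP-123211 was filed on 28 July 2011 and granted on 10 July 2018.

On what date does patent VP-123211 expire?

(a) grant + 13 years → 10 July 2031.
(b) filing + 17 years → 28 July 2028.
Later of the two: 10 July 2031.

2031-07-10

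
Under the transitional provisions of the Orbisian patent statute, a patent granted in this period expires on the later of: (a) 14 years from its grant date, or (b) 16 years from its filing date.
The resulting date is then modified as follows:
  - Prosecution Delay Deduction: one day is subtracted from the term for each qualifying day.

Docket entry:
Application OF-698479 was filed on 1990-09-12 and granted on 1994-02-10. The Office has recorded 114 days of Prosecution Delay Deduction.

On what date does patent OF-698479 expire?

2007-10-19

(a) grant + 14 years → 10 February 2008.
(b) filing + 16 years → 12 September 2006.
Later of the two: 10 February 2008.
Prosecution Delay Deduction: −114 days → 19 October 2007.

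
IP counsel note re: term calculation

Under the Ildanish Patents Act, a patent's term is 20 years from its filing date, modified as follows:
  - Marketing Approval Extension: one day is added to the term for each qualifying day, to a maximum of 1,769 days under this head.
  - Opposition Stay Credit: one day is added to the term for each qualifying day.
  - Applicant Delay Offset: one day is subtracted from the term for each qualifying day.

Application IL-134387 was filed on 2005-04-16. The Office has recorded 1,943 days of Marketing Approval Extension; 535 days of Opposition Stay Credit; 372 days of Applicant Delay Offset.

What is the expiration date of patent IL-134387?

July 31, 2030

Base term: filing date + 20 years → 16 April 2025.
Marketing Approval Extension: 1943 days claimed exceeds the 1769-day cap, so +1769 days → 18 February 2030.
Opposition Stay Credit: +535 days → 7 August 2031.
Applicant Delay Offset: −372 days → 31 July 2030.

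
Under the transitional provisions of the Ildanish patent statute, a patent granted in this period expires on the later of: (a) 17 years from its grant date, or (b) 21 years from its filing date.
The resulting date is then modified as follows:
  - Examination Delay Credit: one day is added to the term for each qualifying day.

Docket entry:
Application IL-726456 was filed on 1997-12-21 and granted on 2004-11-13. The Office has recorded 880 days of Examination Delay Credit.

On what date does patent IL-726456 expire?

(a) grant + 17 years → 13 November 2021.
(b) filing + 21 years → 21 December 2018.
Later of the two: 13 November 2021.
Examination Delay Credit: +880 days → 11 April 2024.

April 11, 2024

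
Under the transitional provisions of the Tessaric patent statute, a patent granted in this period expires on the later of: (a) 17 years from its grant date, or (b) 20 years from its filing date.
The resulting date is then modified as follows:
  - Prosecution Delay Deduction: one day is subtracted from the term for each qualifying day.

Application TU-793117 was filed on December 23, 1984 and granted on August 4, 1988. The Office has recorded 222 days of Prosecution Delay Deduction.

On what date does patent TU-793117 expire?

(a) grant + 17 years → 4 August 2005.
(b) filing + 20 years → 23 December 2004.
Later of the two: 4 August 2005.
Prosecution Delay Deduction: −222 days → 25 December 2004.

2004-12-25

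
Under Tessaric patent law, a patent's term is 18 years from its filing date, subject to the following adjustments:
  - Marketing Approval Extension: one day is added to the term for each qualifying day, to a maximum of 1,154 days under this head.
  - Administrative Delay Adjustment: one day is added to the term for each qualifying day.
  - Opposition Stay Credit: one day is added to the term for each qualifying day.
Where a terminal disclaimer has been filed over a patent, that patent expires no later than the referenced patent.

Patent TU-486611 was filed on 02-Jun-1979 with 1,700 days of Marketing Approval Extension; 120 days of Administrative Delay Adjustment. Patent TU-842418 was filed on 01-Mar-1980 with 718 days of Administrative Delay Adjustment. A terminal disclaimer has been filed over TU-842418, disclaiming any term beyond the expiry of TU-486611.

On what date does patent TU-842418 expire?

2000-02-17

Natural term of TU-842418:
  Base: filing + 18 years → 1 March 1998.
  Administrative Delay Adjustment: +718 days → 17 February 2000.
Expiry of referenced patent TU-486611:
  Base: filing + 18 years → 2 June 1997.
  Marketing Approval Extension: 1700 days claimed exceeds the 1154-day cap, so +1154 days → 30 July 2000.
  Administrative Delay Adjustment: +120 days → 27 November 2000.
Terminal disclaimer: TU-842418 expires on the earlier of 17 February 2000 and 27 November 2000.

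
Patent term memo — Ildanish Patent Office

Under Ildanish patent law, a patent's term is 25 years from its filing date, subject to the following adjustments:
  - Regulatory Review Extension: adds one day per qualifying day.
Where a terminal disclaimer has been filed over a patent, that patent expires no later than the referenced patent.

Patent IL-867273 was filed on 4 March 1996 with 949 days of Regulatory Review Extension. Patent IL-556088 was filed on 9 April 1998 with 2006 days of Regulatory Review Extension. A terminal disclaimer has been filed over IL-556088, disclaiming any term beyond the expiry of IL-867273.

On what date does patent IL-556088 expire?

2023-10-09

Natural term of IL-556088:
  Base: filing + 25 years → 9 April 2023.
  Regulatory Review Extension: +2006 days → 5 October 2028.
Expiry of referenced patent IL-867273:
  Base: filing + 25 years → 4 March 2021.
  Regulatory Review Extension: +949 days → 9 October 2023.
Terminal disclaimer: IL-556088 expires on the earlier of 5 October 2028 and 9 October 2023.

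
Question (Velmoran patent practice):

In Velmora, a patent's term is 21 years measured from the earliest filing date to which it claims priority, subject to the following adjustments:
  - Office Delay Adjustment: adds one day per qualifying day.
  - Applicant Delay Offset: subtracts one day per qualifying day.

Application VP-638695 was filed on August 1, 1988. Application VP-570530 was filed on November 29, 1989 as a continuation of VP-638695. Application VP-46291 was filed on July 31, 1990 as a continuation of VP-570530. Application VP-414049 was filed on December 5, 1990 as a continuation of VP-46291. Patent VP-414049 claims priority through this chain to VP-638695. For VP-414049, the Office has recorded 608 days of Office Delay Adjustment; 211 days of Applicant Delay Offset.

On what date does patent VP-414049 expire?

2010-09-02

Earliest priority filing: 1 August 1988.
Base term: 1 August 1988 + 21 years → 1 August 2009.
Office Delay Adjustment: +608 days → 1 April 2011.
Applicant Delay Offset: −211 days → 2 September 2010.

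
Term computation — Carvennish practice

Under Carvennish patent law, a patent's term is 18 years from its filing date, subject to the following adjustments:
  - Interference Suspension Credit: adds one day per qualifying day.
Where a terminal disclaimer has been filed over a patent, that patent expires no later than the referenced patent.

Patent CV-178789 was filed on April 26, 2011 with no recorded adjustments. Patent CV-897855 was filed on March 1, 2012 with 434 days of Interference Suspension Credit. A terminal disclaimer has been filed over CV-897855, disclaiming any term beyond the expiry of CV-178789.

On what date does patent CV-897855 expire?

Natural term of CV-897855:
  Base: filing + 18 years → 1 March 2030.
  Interference Suspension Credit: +434 days → 9 May 2031.
Expiry of referenced patent CV-178789:
  Base: filing + 18 years → 26 April 2029.
Terminal disclaimer: CV-897855 expires on the earlier of 9 May 2031 and 26 April 2029.

2029-04-26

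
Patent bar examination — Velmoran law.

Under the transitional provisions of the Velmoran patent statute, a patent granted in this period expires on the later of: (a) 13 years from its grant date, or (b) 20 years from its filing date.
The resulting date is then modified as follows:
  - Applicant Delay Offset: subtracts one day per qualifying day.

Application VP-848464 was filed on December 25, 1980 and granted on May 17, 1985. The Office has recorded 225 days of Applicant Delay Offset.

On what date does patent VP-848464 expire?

(a) grant + 13 years → 17 May 1998.
(b) filing + 20 years → 25 December 2000.
Later of the two: 25 December 2000.
Applicant Delay Offset: −225 days → 14 May 2000.

May 14, 2000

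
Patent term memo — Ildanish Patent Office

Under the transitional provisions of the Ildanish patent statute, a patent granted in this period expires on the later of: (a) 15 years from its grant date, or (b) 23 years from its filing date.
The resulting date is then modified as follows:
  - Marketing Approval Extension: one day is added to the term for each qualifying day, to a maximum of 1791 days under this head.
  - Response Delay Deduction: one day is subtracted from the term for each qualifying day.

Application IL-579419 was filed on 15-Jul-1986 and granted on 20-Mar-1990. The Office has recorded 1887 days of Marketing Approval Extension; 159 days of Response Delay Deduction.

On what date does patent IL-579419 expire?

(a) grant + 15 years → 20 March 2005.
(b) filing + 23 years → 15 July 2009.
Later of the two: 15 July 2009.
Marketing Approval Extension: 1887 days claimed exceeds the 1791-day cap, so +1791 days → 10 June 2014.
Response Delay Deduction: −159 days → 2 January 2014.

January 2, 2014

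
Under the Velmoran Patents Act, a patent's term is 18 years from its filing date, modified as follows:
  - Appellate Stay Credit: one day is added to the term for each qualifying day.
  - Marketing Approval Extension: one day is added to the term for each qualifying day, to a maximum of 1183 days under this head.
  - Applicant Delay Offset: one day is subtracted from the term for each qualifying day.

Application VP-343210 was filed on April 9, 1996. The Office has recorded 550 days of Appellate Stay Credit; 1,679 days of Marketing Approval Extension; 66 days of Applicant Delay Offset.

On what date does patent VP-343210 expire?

Base term: filing date + 18 years → 9 April 2014.
Appellate Stay Credit: +550 days → 11 October 2015.
Marketing Approval Extension: 1679 days claimed exceeds the 1183-day cap, so +1183 days → 6 January 2019.
Applicant Delay Offset: −66 days → 1 November 2018.

November 1, 2018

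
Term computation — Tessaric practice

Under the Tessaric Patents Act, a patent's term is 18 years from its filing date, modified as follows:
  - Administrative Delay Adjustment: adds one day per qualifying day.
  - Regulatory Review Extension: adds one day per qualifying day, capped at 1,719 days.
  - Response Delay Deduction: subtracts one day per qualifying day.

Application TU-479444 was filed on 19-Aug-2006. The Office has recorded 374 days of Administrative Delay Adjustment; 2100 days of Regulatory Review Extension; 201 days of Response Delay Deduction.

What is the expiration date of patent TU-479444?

2029-10-24

Base term: filing date + 18 years → 19 August 2024.
Administrative Delay Adjustment: +374 days → 28 August 2025.
Regulatory Review Extension: 2100 days claimed exceeds the 1719-day cap, so +1719 days → 13 May 2030.
Response Delay Deduction: −201 days → 24 October 2029.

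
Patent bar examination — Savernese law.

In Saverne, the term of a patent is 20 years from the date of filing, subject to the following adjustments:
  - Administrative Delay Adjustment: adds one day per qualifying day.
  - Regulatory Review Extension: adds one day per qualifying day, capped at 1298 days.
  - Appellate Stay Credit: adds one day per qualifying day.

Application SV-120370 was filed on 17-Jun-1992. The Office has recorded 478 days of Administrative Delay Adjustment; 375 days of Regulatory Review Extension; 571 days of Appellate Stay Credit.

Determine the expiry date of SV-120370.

Base term: filing date + 20 years → 17 June 2012.
Administrative Delay Adjustment: +478 days → 8 October 2013.
Regulatory Review Extension: 375 days (within the 1298-day cap) → +375 days → 18 October 2014.
Appellate Stay Credit: +571 days → 11 May 2016.

2016-05-11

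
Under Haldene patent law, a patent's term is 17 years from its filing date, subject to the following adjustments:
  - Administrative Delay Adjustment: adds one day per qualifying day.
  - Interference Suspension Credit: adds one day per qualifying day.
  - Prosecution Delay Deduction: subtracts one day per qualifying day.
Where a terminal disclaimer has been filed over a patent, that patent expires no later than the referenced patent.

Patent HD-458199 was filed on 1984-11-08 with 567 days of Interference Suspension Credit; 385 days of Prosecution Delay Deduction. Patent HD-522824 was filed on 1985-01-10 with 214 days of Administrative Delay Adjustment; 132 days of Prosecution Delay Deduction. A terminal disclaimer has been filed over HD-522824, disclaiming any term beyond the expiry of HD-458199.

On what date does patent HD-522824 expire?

2002-04-02

Natural term of HD-522824:
  Base: filing + 17 years → 10 January 2002.
  Administrative Delay Adjustment: +214 days → 12 August 2002.
  Prosecution Delay Deduction: −132 days → 2 April 2002.
Expiry of referenced patent HD-458199:
  Base: filing + 17 years → 8 November 2001.
  Interference Suspension Credit: +567 days → 29 May 2003.
  Prosecution Delay Deduction: −385 days → 9 May 2002.
Terminal disclaimer: HD-522824 expires on the earlier of 2 April 2002 and 9 May 2002.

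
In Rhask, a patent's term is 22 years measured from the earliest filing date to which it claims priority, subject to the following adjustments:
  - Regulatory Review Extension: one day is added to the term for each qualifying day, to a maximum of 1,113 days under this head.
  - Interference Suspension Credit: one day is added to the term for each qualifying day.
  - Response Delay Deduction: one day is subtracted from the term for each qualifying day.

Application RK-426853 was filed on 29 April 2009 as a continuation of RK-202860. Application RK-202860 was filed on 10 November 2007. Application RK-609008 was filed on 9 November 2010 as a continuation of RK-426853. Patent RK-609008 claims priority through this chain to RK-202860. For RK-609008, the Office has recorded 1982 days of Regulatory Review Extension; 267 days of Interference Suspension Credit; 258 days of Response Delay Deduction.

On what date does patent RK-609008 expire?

Earliest priority filing: 10 November 2007.
Base term: 10 November 2007 + 22 years → 10 November 2029.
Regulatory Review Extension: 1982 days claimed exceeds the 1113-day cap, so +1113 days → 27 November 2032.
Interference Suspension Credit: +267 days → 21 August 2033.
Response Delay Deduction: −258 days → 6 December 2032.

2032-12-06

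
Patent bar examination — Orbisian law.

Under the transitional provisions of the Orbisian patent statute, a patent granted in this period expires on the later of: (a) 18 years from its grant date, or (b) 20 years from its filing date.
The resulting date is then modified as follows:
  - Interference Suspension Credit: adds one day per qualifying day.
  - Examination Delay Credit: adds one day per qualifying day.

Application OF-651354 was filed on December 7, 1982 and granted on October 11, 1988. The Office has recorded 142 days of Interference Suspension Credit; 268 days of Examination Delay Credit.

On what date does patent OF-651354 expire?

(a) grant + 18 years → 11 October 2006.
(b) filing + 20 years → 7 December 2002.
Later of the two: 11 October 2006.
Interference Suspension Credit: +142 days → 2 March 2007.
Examination Delay Credit: +268 days → 25 November 2007.

2007-11-25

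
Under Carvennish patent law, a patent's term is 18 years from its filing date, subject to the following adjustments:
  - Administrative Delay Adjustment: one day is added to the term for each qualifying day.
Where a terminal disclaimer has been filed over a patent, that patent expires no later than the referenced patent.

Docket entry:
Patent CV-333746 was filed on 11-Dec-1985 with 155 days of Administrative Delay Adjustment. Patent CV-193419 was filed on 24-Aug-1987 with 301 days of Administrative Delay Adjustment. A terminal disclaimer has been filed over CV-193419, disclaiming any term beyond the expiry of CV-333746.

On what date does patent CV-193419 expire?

Natural term of CV-193419:
  Base: filing + 18 years → 24 August 2005.
  Administrative Delay Adjustment: +301 days → 21 June 2006.
Expiry of referenced patent CV-333746:
  Base: filing + 18 years → 11 December 2003.
  Administrative Delay Adjustment: +155 days → 14 May 2004.
Terminal disclaimer: CV-193419 expires on the earlier of 21 June 2006 and 14 May 2004.

2004-05-14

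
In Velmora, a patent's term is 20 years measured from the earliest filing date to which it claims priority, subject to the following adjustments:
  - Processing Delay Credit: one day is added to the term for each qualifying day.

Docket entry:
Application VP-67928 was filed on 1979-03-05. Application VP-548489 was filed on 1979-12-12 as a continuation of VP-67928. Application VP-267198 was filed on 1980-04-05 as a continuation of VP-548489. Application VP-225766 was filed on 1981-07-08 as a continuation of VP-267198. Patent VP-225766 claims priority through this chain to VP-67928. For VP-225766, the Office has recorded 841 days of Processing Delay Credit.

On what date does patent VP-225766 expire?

June 23, 2001

Earliest priority filing: 5 March 1979.
Base term: 5 March 1979 + 20 years → 5 March 1999.
Processing Delay Credit: +841 days → 23 June 2001.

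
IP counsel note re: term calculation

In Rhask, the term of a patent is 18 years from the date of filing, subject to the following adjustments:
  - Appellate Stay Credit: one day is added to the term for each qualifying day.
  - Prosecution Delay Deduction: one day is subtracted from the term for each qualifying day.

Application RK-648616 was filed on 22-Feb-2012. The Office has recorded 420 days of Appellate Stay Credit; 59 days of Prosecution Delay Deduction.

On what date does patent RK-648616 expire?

Base term: filing date + 18 years → 22 February 2030.
Appellate Stay Credit: +420 days → 18 April 2031.
Prosecution Delay Deduction: −59 days → 18 February 2031.

2031-02-18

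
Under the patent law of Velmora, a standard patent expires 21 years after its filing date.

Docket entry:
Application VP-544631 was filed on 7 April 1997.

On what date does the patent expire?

2018-04-07

Filing date + 21 years → 7 April 2018.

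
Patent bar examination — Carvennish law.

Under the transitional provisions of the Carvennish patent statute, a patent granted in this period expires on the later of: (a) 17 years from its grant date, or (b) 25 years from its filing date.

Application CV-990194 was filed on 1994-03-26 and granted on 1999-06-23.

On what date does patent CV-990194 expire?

March 26, 2019

(a) grant + 17 years → 23 June 2016.
(b) filing + 25 years → 26 March 2019.
Later of the two: 26 March 2019.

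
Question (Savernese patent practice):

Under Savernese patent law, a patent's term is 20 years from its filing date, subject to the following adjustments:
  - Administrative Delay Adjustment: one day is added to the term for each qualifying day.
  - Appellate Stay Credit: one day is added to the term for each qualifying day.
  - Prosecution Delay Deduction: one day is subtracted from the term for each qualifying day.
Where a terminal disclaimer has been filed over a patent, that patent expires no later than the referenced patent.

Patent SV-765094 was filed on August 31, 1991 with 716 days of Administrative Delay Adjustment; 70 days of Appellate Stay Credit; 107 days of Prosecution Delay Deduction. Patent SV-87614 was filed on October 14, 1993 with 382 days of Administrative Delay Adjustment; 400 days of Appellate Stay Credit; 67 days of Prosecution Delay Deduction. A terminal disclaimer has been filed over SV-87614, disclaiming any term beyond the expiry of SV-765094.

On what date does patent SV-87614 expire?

Natural term of SV-87614:
  Base: filing + 20 years → 14 October 2013.
  Administrative Delay Adjustment: +382 days → 31 October 2014.
  Appellate Stay Credit: +400 days → 5 December 2015.
  Prosecution Delay Deduction: −67 days → 29 September 2015.
Expiry of referenced patent SV-765094:
  Base: filing + 20 years → 31 August 2011.
  Administrative Delay Adjustment: +716 days → 16 August 2013.
  Appellate Stay Credit: +70 days → 25 October 2013.
  Prosecution Delay Deduction: −107 days → 10 July 2013.
Terminal disclaimer: SV-87614 expires on the earlier of 29 September 2015 and 10 July 2013.

2013-07-10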